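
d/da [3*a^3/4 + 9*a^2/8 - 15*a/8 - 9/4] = 9*a^2/4 + 9*a/4 - 15/8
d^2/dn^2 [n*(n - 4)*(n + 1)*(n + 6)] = 12*n^2 + 18*n - 44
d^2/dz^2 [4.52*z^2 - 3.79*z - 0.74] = 9.04000000000000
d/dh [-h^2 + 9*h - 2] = 9 - 2*h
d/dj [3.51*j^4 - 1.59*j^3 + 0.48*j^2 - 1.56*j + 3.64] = 14.04*j^3 - 4.77*j^2 + 0.96*j - 1.56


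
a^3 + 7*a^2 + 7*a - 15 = (a - 1)*(a + 3)*(a + 5)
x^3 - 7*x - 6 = (x - 3)*(x + 1)*(x + 2)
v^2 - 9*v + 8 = (v - 8)*(v - 1)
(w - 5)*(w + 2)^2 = w^3 - w^2 - 16*w - 20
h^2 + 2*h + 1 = (h + 1)^2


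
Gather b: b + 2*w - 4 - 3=b + 2*w - 7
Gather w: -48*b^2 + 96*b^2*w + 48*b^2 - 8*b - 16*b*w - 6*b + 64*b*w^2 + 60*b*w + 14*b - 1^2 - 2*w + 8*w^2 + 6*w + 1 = w^2*(64*b + 8) + w*(96*b^2 + 44*b + 4)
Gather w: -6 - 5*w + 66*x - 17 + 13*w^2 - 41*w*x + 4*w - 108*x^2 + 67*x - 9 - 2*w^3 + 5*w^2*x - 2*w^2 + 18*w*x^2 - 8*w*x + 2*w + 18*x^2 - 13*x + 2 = -2*w^3 + w^2*(5*x + 11) + w*(18*x^2 - 49*x + 1) - 90*x^2 + 120*x - 30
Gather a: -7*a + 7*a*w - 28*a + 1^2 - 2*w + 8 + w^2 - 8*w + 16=a*(7*w - 35) + w^2 - 10*w + 25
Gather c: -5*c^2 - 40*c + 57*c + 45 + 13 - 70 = -5*c^2 + 17*c - 12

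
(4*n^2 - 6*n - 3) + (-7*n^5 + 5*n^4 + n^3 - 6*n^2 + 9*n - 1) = -7*n^5 + 5*n^4 + n^3 - 2*n^2 + 3*n - 4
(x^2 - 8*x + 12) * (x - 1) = x^3 - 9*x^2 + 20*x - 12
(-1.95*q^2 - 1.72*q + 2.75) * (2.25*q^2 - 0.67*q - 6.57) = -4.3875*q^4 - 2.5635*q^3 + 20.1514*q^2 + 9.4579*q - 18.0675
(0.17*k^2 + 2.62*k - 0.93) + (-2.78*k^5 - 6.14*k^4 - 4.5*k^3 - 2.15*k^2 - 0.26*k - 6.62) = -2.78*k^5 - 6.14*k^4 - 4.5*k^3 - 1.98*k^2 + 2.36*k - 7.55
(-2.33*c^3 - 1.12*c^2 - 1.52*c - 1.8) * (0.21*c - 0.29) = -0.4893*c^4 + 0.4405*c^3 + 0.00560000000000005*c^2 + 0.0628*c + 0.522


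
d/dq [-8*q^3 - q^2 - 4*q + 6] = -24*q^2 - 2*q - 4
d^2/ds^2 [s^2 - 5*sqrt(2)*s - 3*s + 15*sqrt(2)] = 2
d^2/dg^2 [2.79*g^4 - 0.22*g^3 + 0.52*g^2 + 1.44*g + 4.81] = 33.48*g^2 - 1.32*g + 1.04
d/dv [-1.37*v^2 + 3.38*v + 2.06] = 3.38 - 2.74*v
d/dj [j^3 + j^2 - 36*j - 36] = 3*j^2 + 2*j - 36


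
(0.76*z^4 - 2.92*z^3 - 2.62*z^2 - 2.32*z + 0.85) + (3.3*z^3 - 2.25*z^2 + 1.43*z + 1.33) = 0.76*z^4 + 0.38*z^3 - 4.87*z^2 - 0.89*z + 2.18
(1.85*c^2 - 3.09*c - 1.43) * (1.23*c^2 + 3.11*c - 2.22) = 2.2755*c^4 + 1.9528*c^3 - 15.4758*c^2 + 2.4125*c + 3.1746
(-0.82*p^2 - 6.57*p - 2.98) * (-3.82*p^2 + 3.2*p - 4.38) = 3.1324*p^4 + 22.4734*p^3 - 6.0488*p^2 + 19.2406*p + 13.0524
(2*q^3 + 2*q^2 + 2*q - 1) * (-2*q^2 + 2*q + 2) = -4*q^5 + 4*q^3 + 10*q^2 + 2*q - 2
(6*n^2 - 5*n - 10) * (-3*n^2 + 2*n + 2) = -18*n^4 + 27*n^3 + 32*n^2 - 30*n - 20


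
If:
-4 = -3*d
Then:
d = 4/3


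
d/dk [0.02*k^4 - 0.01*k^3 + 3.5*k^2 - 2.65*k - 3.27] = 0.08*k^3 - 0.03*k^2 + 7.0*k - 2.65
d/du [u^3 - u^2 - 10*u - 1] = 3*u^2 - 2*u - 10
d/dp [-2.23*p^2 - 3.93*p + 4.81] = -4.46*p - 3.93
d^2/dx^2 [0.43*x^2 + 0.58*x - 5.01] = 0.860000000000000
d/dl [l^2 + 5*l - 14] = 2*l + 5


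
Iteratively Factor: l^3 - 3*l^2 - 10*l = (l - 5)*(l^2 + 2*l) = (l - 5)*(l + 2)*(l)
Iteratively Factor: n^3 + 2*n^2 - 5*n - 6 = (n + 1)*(n^2 + n - 6) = (n - 2)*(n + 1)*(n + 3)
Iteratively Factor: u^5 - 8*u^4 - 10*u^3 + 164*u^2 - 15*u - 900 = (u - 4)*(u^4 - 4*u^3 - 26*u^2 + 60*u + 225) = (u - 5)*(u - 4)*(u^3 + u^2 - 21*u - 45) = (u - 5)*(u - 4)*(u + 3)*(u^2 - 2*u - 15) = (u - 5)*(u - 4)*(u + 3)^2*(u - 5)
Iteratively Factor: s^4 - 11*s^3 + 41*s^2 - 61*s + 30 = (s - 5)*(s^3 - 6*s^2 + 11*s - 6) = (s - 5)*(s - 2)*(s^2 - 4*s + 3) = (s - 5)*(s - 2)*(s - 1)*(s - 3)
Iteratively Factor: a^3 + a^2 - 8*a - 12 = (a - 3)*(a^2 + 4*a + 4) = (a - 3)*(a + 2)*(a + 2)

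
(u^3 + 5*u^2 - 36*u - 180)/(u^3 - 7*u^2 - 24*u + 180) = (u + 6)/(u - 6)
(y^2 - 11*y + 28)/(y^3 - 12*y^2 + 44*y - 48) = (y - 7)/(y^2 - 8*y + 12)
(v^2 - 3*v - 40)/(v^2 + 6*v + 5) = (v - 8)/(v + 1)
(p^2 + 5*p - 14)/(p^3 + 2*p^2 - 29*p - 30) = (p^2 + 5*p - 14)/(p^3 + 2*p^2 - 29*p - 30)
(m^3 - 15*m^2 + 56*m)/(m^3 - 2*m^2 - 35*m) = (m - 8)/(m + 5)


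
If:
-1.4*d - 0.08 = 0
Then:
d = -0.06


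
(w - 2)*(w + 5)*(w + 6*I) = w^3 + 3*w^2 + 6*I*w^2 - 10*w + 18*I*w - 60*I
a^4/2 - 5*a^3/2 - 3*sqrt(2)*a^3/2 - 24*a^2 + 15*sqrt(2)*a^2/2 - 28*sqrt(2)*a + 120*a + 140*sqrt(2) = (a/2 + sqrt(2))*(a - 5)*(a - 7*sqrt(2))*(a + 2*sqrt(2))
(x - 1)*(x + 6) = x^2 + 5*x - 6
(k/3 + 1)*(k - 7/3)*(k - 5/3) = k^3/3 - k^2/3 - 73*k/27 + 35/9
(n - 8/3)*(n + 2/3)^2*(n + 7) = n^4 + 17*n^3/3 - 112*n^2/9 - 620*n/27 - 224/27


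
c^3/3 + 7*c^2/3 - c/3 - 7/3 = (c/3 + 1/3)*(c - 1)*(c + 7)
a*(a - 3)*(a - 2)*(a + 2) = a^4 - 3*a^3 - 4*a^2 + 12*a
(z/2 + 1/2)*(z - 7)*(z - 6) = z^3/2 - 6*z^2 + 29*z/2 + 21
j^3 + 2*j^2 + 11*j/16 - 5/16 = (j - 1/4)*(j + 1)*(j + 5/4)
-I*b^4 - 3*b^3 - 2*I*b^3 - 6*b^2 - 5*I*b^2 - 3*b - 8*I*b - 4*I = (b + 1)*(b - 4*I)*(b + I)*(-I*b - I)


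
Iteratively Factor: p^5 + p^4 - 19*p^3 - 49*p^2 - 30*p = (p + 1)*(p^4 - 19*p^2 - 30*p) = (p - 5)*(p + 1)*(p^3 + 5*p^2 + 6*p) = (p - 5)*(p + 1)*(p + 2)*(p^2 + 3*p) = p*(p - 5)*(p + 1)*(p + 2)*(p + 3)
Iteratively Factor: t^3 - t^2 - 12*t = (t)*(t^2 - t - 12) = t*(t - 4)*(t + 3)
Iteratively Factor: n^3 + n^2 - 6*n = (n - 2)*(n^2 + 3*n) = n*(n - 2)*(n + 3)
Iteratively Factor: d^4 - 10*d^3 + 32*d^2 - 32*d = (d - 2)*(d^3 - 8*d^2 + 16*d) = d*(d - 2)*(d^2 - 8*d + 16) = d*(d - 4)*(d - 2)*(d - 4)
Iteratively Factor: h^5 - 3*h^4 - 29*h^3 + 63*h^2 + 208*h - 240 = (h - 5)*(h^4 + 2*h^3 - 19*h^2 - 32*h + 48) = (h - 5)*(h - 4)*(h^3 + 6*h^2 + 5*h - 12) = (h - 5)*(h - 4)*(h + 3)*(h^2 + 3*h - 4) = (h - 5)*(h - 4)*(h + 3)*(h + 4)*(h - 1)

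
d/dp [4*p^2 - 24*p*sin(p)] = -24*p*cos(p) + 8*p - 24*sin(p)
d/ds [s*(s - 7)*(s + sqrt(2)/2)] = 3*s^2 - 14*s + sqrt(2)*s - 7*sqrt(2)/2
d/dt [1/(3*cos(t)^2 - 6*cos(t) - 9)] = 2*(cos(t) - 1)*sin(t)/(3*(sin(t)^2 + 2*cos(t) + 2)^2)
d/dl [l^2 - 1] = 2*l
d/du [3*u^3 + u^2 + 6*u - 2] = 9*u^2 + 2*u + 6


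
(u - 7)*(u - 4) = u^2 - 11*u + 28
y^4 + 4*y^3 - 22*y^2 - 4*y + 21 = (y - 3)*(y - 1)*(y + 1)*(y + 7)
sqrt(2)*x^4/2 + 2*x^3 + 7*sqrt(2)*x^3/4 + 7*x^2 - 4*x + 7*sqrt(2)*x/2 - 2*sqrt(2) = (x - 1/2)*(x + 4)*(x + sqrt(2))*(sqrt(2)*x/2 + 1)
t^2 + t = t*(t + 1)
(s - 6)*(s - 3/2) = s^2 - 15*s/2 + 9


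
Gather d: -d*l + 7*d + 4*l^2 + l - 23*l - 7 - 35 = d*(7 - l) + 4*l^2 - 22*l - 42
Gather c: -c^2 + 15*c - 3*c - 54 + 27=-c^2 + 12*c - 27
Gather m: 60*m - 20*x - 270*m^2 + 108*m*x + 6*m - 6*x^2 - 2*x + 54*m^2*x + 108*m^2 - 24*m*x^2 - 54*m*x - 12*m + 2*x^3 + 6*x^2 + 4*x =m^2*(54*x - 162) + m*(-24*x^2 + 54*x + 54) + 2*x^3 - 18*x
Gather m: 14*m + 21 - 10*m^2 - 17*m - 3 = -10*m^2 - 3*m + 18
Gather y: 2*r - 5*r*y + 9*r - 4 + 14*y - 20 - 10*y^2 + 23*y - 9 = 11*r - 10*y^2 + y*(37 - 5*r) - 33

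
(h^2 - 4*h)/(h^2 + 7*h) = (h - 4)/(h + 7)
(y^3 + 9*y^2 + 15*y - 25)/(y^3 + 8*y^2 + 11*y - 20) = (y + 5)/(y + 4)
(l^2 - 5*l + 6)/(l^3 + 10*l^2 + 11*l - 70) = (l - 3)/(l^2 + 12*l + 35)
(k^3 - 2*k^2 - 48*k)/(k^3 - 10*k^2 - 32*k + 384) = k/(k - 8)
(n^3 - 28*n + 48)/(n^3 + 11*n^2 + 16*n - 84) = (n - 4)/(n + 7)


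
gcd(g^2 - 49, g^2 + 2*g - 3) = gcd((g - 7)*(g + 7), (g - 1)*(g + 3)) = 1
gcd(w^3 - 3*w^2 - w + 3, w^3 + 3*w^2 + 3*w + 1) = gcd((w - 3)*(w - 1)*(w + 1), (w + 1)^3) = w + 1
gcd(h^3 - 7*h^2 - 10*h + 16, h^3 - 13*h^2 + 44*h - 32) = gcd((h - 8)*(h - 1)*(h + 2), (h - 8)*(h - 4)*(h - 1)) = h^2 - 9*h + 8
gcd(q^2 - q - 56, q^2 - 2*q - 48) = q - 8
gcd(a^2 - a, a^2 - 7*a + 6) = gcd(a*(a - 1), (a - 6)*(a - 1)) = a - 1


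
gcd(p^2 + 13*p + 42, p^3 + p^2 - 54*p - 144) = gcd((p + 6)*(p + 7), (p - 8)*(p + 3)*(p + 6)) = p + 6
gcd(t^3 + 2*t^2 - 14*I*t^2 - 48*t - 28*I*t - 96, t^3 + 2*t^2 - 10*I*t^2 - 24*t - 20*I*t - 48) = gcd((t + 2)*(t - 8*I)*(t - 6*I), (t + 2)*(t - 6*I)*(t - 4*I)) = t^2 + t*(2 - 6*I) - 12*I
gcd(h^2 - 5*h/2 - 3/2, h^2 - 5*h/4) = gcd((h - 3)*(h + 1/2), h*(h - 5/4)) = 1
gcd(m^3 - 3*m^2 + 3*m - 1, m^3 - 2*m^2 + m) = m^2 - 2*m + 1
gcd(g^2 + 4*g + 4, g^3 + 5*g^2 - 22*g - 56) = g + 2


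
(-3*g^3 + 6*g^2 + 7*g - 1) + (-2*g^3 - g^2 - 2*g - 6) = -5*g^3 + 5*g^2 + 5*g - 7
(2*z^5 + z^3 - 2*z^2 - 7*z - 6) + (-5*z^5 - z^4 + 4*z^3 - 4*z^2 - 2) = -3*z^5 - z^4 + 5*z^3 - 6*z^2 - 7*z - 8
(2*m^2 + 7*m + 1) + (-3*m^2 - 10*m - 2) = -m^2 - 3*m - 1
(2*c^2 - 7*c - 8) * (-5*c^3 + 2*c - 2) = -10*c^5 + 35*c^4 + 44*c^3 - 18*c^2 - 2*c + 16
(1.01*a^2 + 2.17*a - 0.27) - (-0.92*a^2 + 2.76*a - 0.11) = 1.93*a^2 - 0.59*a - 0.16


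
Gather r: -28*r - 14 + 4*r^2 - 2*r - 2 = 4*r^2 - 30*r - 16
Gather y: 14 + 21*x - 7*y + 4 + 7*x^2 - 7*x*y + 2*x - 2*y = 7*x^2 + 23*x + y*(-7*x - 9) + 18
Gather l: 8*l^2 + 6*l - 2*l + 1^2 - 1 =8*l^2 + 4*l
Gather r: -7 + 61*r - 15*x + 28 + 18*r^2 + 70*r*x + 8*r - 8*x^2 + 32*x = 18*r^2 + r*(70*x + 69) - 8*x^2 + 17*x + 21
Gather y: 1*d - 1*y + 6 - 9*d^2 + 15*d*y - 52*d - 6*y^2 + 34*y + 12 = -9*d^2 - 51*d - 6*y^2 + y*(15*d + 33) + 18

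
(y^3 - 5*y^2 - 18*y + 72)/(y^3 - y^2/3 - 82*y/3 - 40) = 3*(y - 3)/(3*y + 5)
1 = 1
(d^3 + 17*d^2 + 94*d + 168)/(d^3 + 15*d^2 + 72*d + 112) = (d + 6)/(d + 4)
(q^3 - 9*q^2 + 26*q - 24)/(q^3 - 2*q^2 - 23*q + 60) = (q - 2)/(q + 5)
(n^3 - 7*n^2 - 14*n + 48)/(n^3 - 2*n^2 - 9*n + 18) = (n - 8)/(n - 3)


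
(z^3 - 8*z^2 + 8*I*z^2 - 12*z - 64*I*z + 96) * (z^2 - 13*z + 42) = z^5 - 21*z^4 + 8*I*z^4 + 134*z^3 - 168*I*z^3 - 84*z^2 + 1168*I*z^2 - 1752*z - 2688*I*z + 4032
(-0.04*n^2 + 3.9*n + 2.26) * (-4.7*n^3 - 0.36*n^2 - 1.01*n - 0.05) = 0.188*n^5 - 18.3156*n^4 - 11.9856*n^3 - 4.7506*n^2 - 2.4776*n - 0.113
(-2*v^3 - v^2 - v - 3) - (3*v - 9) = -2*v^3 - v^2 - 4*v + 6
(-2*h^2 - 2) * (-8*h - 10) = 16*h^3 + 20*h^2 + 16*h + 20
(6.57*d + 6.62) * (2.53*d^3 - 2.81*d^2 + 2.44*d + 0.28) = 16.6221*d^4 - 1.7131*d^3 - 2.5714*d^2 + 17.9924*d + 1.8536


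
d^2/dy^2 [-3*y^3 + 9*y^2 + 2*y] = 18 - 18*y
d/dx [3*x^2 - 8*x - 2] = 6*x - 8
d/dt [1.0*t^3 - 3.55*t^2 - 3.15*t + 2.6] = 3.0*t^2 - 7.1*t - 3.15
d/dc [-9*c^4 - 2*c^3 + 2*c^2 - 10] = 2*c*(-18*c^2 - 3*c + 2)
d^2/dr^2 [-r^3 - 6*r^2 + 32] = -6*r - 12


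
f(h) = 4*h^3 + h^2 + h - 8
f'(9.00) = 991.00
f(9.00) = 2998.00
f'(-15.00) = 2671.00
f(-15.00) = -13298.00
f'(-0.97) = 10.35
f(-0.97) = -11.68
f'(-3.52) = 142.64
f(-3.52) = -173.59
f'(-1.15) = 14.57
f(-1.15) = -13.91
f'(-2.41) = 65.88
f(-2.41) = -60.59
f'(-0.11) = 0.93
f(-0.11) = -8.10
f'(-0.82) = 7.43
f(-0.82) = -10.35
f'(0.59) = 6.36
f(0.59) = -6.24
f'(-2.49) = 70.42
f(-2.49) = -66.04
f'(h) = 12*h^2 + 2*h + 1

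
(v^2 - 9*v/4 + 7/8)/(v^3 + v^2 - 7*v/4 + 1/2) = (4*v - 7)/(2*(2*v^2 + 3*v - 2))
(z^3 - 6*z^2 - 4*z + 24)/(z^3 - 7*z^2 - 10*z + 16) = (z^2 - 8*z + 12)/(z^2 - 9*z + 8)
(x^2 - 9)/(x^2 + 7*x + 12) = (x - 3)/(x + 4)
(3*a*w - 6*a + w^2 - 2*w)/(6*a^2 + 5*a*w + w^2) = (w - 2)/(2*a + w)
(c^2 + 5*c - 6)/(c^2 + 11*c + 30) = (c - 1)/(c + 5)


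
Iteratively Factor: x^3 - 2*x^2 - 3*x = (x)*(x^2 - 2*x - 3) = x*(x + 1)*(x - 3)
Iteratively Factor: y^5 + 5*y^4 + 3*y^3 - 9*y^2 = (y + 3)*(y^4 + 2*y^3 - 3*y^2) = (y + 3)^2*(y^3 - y^2) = y*(y + 3)^2*(y^2 - y) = y^2*(y + 3)^2*(y - 1)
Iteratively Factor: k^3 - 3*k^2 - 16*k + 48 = (k - 4)*(k^2 + k - 12) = (k - 4)*(k + 4)*(k - 3)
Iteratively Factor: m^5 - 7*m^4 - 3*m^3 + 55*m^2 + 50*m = (m - 5)*(m^4 - 2*m^3 - 13*m^2 - 10*m) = (m - 5)*(m + 1)*(m^3 - 3*m^2 - 10*m) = (m - 5)*(m + 1)*(m + 2)*(m^2 - 5*m) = m*(m - 5)*(m + 1)*(m + 2)*(m - 5)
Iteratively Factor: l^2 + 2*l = (l + 2)*(l)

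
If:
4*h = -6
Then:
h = -3/2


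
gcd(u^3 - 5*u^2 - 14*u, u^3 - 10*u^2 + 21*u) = u^2 - 7*u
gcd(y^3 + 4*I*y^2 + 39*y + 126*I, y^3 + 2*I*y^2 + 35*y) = y + 7*I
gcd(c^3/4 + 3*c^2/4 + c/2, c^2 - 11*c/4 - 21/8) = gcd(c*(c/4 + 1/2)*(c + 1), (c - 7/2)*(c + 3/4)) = 1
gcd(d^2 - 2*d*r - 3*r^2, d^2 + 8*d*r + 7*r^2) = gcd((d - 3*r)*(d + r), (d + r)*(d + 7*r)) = d + r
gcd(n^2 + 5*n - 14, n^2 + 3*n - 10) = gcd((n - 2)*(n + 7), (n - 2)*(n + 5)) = n - 2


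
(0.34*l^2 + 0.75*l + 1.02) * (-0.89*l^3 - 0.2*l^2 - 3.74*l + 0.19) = -0.3026*l^5 - 0.7355*l^4 - 2.3294*l^3 - 2.9444*l^2 - 3.6723*l + 0.1938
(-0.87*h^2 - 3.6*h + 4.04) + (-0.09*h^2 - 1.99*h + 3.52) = -0.96*h^2 - 5.59*h + 7.56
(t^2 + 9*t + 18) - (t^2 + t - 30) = 8*t + 48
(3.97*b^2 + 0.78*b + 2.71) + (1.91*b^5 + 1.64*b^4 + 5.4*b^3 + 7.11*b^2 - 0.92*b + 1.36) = 1.91*b^5 + 1.64*b^4 + 5.4*b^3 + 11.08*b^2 - 0.14*b + 4.07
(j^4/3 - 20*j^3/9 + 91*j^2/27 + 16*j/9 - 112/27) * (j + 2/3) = j^5/3 - 2*j^4 + 17*j^3/9 + 326*j^2/81 - 80*j/27 - 224/81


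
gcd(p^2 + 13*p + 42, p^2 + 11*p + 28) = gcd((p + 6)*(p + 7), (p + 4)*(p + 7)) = p + 7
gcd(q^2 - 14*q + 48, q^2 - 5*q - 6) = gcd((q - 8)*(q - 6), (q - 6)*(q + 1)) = q - 6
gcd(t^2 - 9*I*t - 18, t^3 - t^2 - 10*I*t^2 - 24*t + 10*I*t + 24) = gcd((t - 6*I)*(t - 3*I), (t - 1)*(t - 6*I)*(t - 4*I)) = t - 6*I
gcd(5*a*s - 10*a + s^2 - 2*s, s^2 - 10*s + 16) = s - 2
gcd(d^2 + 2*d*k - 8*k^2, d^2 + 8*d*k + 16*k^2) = d + 4*k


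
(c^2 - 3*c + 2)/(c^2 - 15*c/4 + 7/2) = 4*(c - 1)/(4*c - 7)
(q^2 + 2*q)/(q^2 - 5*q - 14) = q/(q - 7)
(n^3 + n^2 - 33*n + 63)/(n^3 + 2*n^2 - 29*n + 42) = (n - 3)/(n - 2)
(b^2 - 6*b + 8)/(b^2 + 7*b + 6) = (b^2 - 6*b + 8)/(b^2 + 7*b + 6)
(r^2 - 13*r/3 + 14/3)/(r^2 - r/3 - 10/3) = (3*r - 7)/(3*r + 5)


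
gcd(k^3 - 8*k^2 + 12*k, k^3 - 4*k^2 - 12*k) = k^2 - 6*k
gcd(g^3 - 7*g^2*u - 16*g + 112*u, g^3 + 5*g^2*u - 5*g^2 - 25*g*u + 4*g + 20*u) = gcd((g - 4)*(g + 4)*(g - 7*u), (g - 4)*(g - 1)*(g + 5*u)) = g - 4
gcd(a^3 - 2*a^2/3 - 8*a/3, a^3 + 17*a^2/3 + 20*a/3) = a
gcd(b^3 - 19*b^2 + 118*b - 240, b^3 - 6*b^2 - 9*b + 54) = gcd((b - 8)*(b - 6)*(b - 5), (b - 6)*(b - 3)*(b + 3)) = b - 6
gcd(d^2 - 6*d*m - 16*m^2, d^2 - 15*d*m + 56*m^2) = d - 8*m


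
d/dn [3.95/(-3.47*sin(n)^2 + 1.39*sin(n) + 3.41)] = (27.413*sin(n) - 5.4905)*cos(n)/(-3.47*sin(n)^2 + 1.39*sin(n) + 3.41)^2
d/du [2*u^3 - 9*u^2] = 6*u*(u - 3)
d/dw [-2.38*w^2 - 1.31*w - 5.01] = -4.76*w - 1.31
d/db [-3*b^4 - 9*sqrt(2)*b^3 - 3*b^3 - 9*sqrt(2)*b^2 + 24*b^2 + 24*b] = -12*b^3 - 27*sqrt(2)*b^2 - 9*b^2 - 18*sqrt(2)*b + 48*b + 24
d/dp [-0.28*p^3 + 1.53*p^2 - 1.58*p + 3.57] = -0.84*p^2 + 3.06*p - 1.58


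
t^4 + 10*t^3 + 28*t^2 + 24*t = t*(t + 2)^2*(t + 6)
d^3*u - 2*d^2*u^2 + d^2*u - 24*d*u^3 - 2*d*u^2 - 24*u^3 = (d - 6*u)*(d + 4*u)*(d*u + u)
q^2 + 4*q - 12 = (q - 2)*(q + 6)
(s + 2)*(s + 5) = s^2 + 7*s + 10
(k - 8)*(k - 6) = k^2 - 14*k + 48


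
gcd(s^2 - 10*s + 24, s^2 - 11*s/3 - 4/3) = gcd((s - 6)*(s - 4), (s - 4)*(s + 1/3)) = s - 4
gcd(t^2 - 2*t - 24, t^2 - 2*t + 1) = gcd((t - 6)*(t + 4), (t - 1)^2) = 1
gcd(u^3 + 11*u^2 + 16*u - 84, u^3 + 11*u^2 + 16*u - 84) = u^3 + 11*u^2 + 16*u - 84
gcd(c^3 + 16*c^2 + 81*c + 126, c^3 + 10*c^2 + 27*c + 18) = c^2 + 9*c + 18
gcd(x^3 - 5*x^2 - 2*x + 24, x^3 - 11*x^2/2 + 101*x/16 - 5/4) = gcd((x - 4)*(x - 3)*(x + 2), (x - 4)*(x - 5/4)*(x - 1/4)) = x - 4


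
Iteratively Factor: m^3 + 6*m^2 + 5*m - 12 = (m + 3)*(m^2 + 3*m - 4) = (m + 3)*(m + 4)*(m - 1)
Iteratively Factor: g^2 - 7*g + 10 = (g - 5)*(g - 2)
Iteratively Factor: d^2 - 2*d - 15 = (d + 3)*(d - 5)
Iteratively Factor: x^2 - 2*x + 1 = (x - 1)*(x - 1)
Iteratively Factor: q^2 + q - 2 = (q + 2)*(q - 1)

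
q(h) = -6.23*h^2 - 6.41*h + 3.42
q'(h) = -12.46*h - 6.41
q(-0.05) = 3.72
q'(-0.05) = -5.79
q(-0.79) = 4.60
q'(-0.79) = 3.43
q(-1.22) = 1.97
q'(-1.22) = 8.79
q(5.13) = -193.42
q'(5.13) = -70.33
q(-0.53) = 5.07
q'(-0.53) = 0.19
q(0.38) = 0.08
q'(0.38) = -11.14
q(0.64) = -3.23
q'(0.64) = -14.38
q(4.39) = -144.79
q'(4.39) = -61.11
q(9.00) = -558.90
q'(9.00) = -118.55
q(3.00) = -71.88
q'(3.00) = -43.79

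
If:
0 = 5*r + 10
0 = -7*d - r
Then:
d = 2/7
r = -2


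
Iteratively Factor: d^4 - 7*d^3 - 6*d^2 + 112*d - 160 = (d - 5)*(d^3 - 2*d^2 - 16*d + 32) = (d - 5)*(d - 4)*(d^2 + 2*d - 8) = (d - 5)*(d - 4)*(d + 4)*(d - 2)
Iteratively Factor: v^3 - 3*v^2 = (v)*(v^2 - 3*v) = v^2*(v - 3)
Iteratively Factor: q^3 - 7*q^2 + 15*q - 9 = (q - 3)*(q^2 - 4*q + 3) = (q - 3)*(q - 1)*(q - 3)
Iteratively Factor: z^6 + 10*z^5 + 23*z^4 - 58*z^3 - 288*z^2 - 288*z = (z)*(z^5 + 10*z^4 + 23*z^3 - 58*z^2 - 288*z - 288) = z*(z + 4)*(z^4 + 6*z^3 - z^2 - 54*z - 72) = z*(z - 3)*(z + 4)*(z^3 + 9*z^2 + 26*z + 24) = z*(z - 3)*(z + 2)*(z + 4)*(z^2 + 7*z + 12) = z*(z - 3)*(z + 2)*(z + 4)^2*(z + 3)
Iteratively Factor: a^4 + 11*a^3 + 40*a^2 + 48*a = (a + 4)*(a^3 + 7*a^2 + 12*a) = (a + 4)^2*(a^2 + 3*a) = a*(a + 4)^2*(a + 3)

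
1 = 1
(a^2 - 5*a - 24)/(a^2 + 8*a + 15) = (a - 8)/(a + 5)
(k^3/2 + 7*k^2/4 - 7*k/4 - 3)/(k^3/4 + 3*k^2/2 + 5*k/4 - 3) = (2*k^2 - k - 3)/(k^2 + 2*k - 3)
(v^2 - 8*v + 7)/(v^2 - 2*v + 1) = (v - 7)/(v - 1)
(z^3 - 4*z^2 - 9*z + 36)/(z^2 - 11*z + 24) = (z^2 - z - 12)/(z - 8)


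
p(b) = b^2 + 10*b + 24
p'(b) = 2*b + 10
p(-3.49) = 1.28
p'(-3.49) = 3.02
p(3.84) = 77.15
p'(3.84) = 17.68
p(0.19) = 25.94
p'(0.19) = 10.38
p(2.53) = 55.70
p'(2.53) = 15.06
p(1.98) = 47.72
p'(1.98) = 13.96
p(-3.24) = 2.10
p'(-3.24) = 3.52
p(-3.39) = 1.59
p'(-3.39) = 3.22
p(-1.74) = 9.63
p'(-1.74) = 6.52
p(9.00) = 195.00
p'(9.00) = 28.00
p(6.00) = 120.00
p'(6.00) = 22.00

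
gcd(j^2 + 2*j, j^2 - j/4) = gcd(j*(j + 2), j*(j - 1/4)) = j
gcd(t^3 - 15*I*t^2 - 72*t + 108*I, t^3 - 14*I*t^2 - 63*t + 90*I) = t^2 - 9*I*t - 18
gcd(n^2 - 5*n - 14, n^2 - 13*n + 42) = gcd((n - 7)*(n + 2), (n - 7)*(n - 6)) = n - 7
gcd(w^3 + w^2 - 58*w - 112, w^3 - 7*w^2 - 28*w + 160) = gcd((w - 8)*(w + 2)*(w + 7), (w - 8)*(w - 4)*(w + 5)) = w - 8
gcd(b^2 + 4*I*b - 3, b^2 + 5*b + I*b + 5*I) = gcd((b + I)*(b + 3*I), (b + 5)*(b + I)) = b + I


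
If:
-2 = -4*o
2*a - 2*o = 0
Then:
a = 1/2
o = 1/2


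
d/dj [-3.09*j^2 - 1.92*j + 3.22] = -6.18*j - 1.92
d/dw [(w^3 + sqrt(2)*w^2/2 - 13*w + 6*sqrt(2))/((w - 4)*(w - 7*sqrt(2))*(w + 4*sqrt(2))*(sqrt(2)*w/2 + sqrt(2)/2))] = (-sqrt(2)*w^6 - 2*w^5 - 18*sqrt(2)*w^4 + 21*w^4 - 156*w^3 + 258*sqrt(2)*w^3 + 12*sqrt(2)*w^2 + 510*w^2 - 216*sqrt(2)*w + 1888*w - 3056*sqrt(2) - 2016)/(w^8 - 6*sqrt(2)*w^7 - 6*w^7 - 93*w^6 + 36*sqrt(2)*w^6 + 330*sqrt(2)*w^5 + 588*w^5 - 2160*sqrt(2)*w^4 + 3058*w^4 - 21072*w^3 + 240*sqrt(2)*w^3 + 1632*w^2 + 8064*sqrt(2)*w^2 + 5376*sqrt(2)*w + 75264*w + 50176)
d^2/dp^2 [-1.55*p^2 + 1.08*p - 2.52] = -3.10000000000000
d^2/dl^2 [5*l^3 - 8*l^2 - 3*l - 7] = 30*l - 16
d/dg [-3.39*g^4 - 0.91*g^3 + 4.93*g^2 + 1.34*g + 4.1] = -13.56*g^3 - 2.73*g^2 + 9.86*g + 1.34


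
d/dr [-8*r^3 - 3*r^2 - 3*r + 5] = -24*r^2 - 6*r - 3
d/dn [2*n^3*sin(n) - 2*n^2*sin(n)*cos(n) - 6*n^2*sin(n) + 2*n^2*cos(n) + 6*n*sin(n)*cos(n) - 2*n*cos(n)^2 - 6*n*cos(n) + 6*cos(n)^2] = 2*n^3*cos(n) + 4*n^2*sin(n) - 6*n^2*cos(n) - 2*n^2*cos(2*n) - 6*n*sin(n) + 4*n*cos(n) + 6*n*cos(2*n) - 3*sin(2*n) - 6*cos(n) - cos(2*n) - 1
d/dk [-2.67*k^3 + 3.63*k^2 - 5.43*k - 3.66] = -8.01*k^2 + 7.26*k - 5.43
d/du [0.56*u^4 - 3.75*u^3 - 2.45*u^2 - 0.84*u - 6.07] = 2.24*u^3 - 11.25*u^2 - 4.9*u - 0.84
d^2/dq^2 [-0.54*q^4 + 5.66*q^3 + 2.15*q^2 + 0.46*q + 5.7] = -6.48*q^2 + 33.96*q + 4.3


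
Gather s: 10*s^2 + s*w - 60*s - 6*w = 10*s^2 + s*(w - 60) - 6*w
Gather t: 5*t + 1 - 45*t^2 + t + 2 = -45*t^2 + 6*t + 3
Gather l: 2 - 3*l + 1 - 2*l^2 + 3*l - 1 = 2 - 2*l^2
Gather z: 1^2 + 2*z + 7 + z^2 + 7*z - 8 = z^2 + 9*z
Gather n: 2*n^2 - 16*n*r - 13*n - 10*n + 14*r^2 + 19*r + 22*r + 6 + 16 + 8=2*n^2 + n*(-16*r - 23) + 14*r^2 + 41*r + 30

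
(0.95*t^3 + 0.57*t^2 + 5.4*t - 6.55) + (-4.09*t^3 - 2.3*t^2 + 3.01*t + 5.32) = -3.14*t^3 - 1.73*t^2 + 8.41*t - 1.23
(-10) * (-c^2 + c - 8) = 10*c^2 - 10*c + 80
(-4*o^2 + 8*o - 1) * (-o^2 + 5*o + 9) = 4*o^4 - 28*o^3 + 5*o^2 + 67*o - 9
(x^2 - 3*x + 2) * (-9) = -9*x^2 + 27*x - 18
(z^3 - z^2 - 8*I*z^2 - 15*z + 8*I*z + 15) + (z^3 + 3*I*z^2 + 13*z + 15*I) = 2*z^3 - z^2 - 5*I*z^2 - 2*z + 8*I*z + 15 + 15*I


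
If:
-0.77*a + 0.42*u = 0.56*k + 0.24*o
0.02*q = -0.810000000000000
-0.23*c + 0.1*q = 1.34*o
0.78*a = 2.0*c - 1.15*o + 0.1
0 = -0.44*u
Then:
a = -16.4130434782609*o - 45.0222965440357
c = -5.82608695652174*o - 17.6086956521739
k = 22.1393633540373*o + 61.9056577480491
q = -40.50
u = 0.00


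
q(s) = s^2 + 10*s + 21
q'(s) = 2*s + 10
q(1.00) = 32.00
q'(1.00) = 12.00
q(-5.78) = -3.39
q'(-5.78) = -1.56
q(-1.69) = 6.96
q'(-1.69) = 6.62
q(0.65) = 27.92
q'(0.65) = 11.30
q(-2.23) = 3.67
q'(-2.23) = 5.54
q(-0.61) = 15.27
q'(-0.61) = 8.78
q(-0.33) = 17.81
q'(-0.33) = 9.34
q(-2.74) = 1.11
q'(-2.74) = 4.52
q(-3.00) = 0.00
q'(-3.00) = 4.00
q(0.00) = 21.00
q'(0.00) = 10.00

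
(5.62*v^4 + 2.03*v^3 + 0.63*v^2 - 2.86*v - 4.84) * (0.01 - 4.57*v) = -25.6834*v^5 - 9.2209*v^4 - 2.8588*v^3 + 13.0765*v^2 + 22.0902*v - 0.0484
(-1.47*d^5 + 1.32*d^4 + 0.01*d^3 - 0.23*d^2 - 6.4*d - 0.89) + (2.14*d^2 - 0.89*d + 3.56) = -1.47*d^5 + 1.32*d^4 + 0.01*d^3 + 1.91*d^2 - 7.29*d + 2.67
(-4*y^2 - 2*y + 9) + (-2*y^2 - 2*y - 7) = -6*y^2 - 4*y + 2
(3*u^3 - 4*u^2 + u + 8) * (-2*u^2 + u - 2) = -6*u^5 + 11*u^4 - 12*u^3 - 7*u^2 + 6*u - 16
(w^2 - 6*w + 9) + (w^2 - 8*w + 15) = 2*w^2 - 14*w + 24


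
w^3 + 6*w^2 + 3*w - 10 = (w - 1)*(w + 2)*(w + 5)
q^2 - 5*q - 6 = (q - 6)*(q + 1)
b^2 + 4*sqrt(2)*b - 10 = (b - sqrt(2))*(b + 5*sqrt(2))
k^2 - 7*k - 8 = (k - 8)*(k + 1)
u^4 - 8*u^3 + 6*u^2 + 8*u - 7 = (u - 7)*(u - 1)^2*(u + 1)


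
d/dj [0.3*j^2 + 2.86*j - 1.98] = 0.6*j + 2.86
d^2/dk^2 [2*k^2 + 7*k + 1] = 4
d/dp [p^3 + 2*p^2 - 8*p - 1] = 3*p^2 + 4*p - 8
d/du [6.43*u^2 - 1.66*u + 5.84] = 12.86*u - 1.66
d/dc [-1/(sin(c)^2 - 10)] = 4*sin(2*c)/(cos(2*c) + 19)^2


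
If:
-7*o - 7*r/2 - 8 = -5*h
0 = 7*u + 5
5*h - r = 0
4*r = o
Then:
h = -16/305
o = -64/61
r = -16/61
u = -5/7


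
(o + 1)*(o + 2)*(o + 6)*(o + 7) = o^4 + 16*o^3 + 83*o^2 + 152*o + 84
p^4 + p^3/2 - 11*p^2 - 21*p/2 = p*(p - 7/2)*(p + 1)*(p + 3)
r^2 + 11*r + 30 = (r + 5)*(r + 6)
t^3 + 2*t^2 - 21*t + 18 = (t - 3)*(t - 1)*(t + 6)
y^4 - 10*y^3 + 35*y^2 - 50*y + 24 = (y - 4)*(y - 3)*(y - 2)*(y - 1)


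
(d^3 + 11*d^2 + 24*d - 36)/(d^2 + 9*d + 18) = (d^2 + 5*d - 6)/(d + 3)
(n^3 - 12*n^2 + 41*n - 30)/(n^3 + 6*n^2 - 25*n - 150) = (n^2 - 7*n + 6)/(n^2 + 11*n + 30)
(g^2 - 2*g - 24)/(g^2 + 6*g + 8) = (g - 6)/(g + 2)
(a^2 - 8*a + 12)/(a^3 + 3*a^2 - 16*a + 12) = (a - 6)/(a^2 + 5*a - 6)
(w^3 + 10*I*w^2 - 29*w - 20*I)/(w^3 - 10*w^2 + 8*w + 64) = (w^3 + 10*I*w^2 - 29*w - 20*I)/(w^3 - 10*w^2 + 8*w + 64)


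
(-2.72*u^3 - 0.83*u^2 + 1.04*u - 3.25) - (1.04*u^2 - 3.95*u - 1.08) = -2.72*u^3 - 1.87*u^2 + 4.99*u - 2.17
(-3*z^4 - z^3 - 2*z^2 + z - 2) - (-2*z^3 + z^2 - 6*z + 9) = -3*z^4 + z^3 - 3*z^2 + 7*z - 11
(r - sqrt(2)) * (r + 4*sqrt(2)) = r^2 + 3*sqrt(2)*r - 8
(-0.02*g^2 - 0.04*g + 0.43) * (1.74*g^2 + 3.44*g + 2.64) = -0.0348*g^4 - 0.1384*g^3 + 0.5578*g^2 + 1.3736*g + 1.1352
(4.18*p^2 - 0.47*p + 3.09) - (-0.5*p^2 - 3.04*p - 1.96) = 4.68*p^2 + 2.57*p + 5.05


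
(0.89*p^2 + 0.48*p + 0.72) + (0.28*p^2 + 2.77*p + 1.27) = 1.17*p^2 + 3.25*p + 1.99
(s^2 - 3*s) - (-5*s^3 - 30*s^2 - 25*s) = 5*s^3 + 31*s^2 + 22*s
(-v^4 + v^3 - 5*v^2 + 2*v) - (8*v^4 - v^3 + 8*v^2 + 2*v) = -9*v^4 + 2*v^3 - 13*v^2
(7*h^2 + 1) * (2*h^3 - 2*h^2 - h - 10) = 14*h^5 - 14*h^4 - 5*h^3 - 72*h^2 - h - 10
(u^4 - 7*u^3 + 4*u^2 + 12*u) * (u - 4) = u^5 - 11*u^4 + 32*u^3 - 4*u^2 - 48*u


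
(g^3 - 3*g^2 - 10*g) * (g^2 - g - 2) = g^5 - 4*g^4 - 9*g^3 + 16*g^2 + 20*g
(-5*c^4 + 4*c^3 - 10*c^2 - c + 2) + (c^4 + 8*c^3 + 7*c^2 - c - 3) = -4*c^4 + 12*c^3 - 3*c^2 - 2*c - 1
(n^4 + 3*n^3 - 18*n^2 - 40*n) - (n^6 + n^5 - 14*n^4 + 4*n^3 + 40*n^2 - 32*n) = -n^6 - n^5 + 15*n^4 - n^3 - 58*n^2 - 8*n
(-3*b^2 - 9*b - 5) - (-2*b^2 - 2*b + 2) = -b^2 - 7*b - 7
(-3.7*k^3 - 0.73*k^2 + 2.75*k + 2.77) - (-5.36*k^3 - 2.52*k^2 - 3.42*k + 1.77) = 1.66*k^3 + 1.79*k^2 + 6.17*k + 1.0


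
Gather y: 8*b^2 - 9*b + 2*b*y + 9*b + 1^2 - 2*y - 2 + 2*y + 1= 8*b^2 + 2*b*y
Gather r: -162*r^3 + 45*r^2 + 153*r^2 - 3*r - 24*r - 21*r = -162*r^3 + 198*r^2 - 48*r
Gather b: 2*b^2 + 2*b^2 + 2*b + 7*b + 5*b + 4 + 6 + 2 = 4*b^2 + 14*b + 12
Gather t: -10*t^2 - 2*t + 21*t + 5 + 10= -10*t^2 + 19*t + 15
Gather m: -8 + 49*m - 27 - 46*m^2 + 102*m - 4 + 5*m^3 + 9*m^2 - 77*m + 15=5*m^3 - 37*m^2 + 74*m - 24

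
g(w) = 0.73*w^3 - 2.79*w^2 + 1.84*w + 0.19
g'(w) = 2.19*w^2 - 5.58*w + 1.84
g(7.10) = 133.89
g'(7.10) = 72.62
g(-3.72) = -82.84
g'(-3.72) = 52.90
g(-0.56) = -1.84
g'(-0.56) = 5.65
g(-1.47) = -10.86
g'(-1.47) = 14.77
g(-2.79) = -42.52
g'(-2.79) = 34.46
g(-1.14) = -6.62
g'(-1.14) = 11.05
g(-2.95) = -48.26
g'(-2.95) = 37.36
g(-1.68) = -14.24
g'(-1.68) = 17.40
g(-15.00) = -3118.91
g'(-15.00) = 578.29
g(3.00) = 0.31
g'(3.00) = 4.81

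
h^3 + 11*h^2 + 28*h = h*(h + 4)*(h + 7)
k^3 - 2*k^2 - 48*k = k*(k - 8)*(k + 6)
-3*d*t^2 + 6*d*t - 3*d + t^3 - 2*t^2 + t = (-3*d + t)*(t - 1)^2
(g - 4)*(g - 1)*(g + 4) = g^3 - g^2 - 16*g + 16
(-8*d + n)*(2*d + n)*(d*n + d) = -16*d^3*n - 16*d^3 - 6*d^2*n^2 - 6*d^2*n + d*n^3 + d*n^2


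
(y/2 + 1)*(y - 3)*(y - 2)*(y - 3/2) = y^4/2 - 9*y^3/4 + y^2/4 + 9*y - 9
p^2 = p^2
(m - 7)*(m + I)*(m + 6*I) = m^3 - 7*m^2 + 7*I*m^2 - 6*m - 49*I*m + 42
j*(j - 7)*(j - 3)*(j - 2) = j^4 - 12*j^3 + 41*j^2 - 42*j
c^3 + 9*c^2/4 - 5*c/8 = c*(c - 1/4)*(c + 5/2)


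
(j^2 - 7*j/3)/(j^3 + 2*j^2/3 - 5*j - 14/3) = j/(j^2 + 3*j + 2)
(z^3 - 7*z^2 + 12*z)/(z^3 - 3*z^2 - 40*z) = (-z^2 + 7*z - 12)/(-z^2 + 3*z + 40)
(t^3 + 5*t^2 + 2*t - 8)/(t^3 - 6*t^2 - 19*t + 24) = (t^2 + 6*t + 8)/(t^2 - 5*t - 24)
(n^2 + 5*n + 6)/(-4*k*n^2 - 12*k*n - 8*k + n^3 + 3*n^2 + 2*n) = (-n - 3)/(4*k*n + 4*k - n^2 - n)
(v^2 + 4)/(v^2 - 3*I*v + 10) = (v - 2*I)/(v - 5*I)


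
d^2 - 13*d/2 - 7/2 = (d - 7)*(d + 1/2)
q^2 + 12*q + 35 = (q + 5)*(q + 7)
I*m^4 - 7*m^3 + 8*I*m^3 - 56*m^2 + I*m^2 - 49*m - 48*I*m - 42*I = (m + 7)*(m + I)*(m + 6*I)*(I*m + I)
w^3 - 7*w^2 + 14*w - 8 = (w - 4)*(w - 2)*(w - 1)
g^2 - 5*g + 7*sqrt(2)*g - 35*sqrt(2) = (g - 5)*(g + 7*sqrt(2))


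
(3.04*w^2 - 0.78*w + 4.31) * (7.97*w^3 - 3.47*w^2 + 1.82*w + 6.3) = 24.2288*w^5 - 16.7654*w^4 + 42.5901*w^3 + 2.7767*w^2 + 2.9302*w + 27.153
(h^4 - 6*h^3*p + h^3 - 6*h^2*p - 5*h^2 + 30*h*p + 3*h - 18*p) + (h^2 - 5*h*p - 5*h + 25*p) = h^4 - 6*h^3*p + h^3 - 6*h^2*p - 4*h^2 + 25*h*p - 2*h + 7*p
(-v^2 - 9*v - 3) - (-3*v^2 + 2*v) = 2*v^2 - 11*v - 3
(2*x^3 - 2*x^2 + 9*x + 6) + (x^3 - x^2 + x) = 3*x^3 - 3*x^2 + 10*x + 6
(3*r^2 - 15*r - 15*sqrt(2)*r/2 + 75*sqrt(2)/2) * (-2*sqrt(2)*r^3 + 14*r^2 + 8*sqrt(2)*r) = -6*sqrt(2)*r^5 + 30*sqrt(2)*r^4 + 72*r^4 - 360*r^3 - 81*sqrt(2)*r^3 - 120*r^2 + 405*sqrt(2)*r^2 + 600*r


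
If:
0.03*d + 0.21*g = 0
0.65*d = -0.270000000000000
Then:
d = -0.42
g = 0.06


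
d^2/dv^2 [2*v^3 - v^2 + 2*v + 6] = 12*v - 2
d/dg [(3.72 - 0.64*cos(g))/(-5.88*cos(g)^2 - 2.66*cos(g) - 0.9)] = (3.7632*cos(g)^2 - 43.7472*cos(g) - 10.4712)*sin(g)/(34.5744*cos(g)^4 + 31.2816*cos(g)^3 + 17.6596*cos(g)^2 + 4.788*cos(g) + 0.81)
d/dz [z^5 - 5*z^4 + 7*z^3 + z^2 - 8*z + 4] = 5*z^4 - 20*z^3 + 21*z^2 + 2*z - 8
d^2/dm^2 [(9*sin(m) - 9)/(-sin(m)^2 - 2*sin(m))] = 9*(sin(m)^2 - 6*sin(m) - 8 + 2/sin(m) + 12/sin(m)^2 + 8/sin(m)^3)/(sin(m) + 2)^3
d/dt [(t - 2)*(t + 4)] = 2*t + 2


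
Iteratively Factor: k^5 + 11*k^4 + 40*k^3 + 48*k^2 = (k + 4)*(k^4 + 7*k^3 + 12*k^2) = k*(k + 4)*(k^3 + 7*k^2 + 12*k) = k*(k + 3)*(k + 4)*(k^2 + 4*k) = k^2*(k + 3)*(k + 4)*(k + 4)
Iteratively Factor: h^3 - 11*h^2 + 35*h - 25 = (h - 5)*(h^2 - 6*h + 5) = (h - 5)*(h - 1)*(h - 5)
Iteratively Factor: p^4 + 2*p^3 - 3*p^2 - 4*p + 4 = (p - 1)*(p^3 + 3*p^2 - 4) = (p - 1)*(p + 2)*(p^2 + p - 2) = (p - 1)*(p + 2)^2*(p - 1)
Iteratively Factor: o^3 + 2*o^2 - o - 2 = (o + 1)*(o^2 + o - 2) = (o + 1)*(o + 2)*(o - 1)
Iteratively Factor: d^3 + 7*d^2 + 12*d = (d)*(d^2 + 7*d + 12) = d*(d + 4)*(d + 3)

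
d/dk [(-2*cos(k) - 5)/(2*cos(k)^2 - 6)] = (sin(k)^2 - 5*cos(k) - 4)*sin(k)/(cos(k)^2 - 3)^2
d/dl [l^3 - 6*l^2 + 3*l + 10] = 3*l^2 - 12*l + 3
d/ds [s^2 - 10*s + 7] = 2*s - 10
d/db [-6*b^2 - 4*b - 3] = -12*b - 4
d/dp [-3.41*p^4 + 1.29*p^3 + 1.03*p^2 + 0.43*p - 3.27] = -13.64*p^3 + 3.87*p^2 + 2.06*p + 0.43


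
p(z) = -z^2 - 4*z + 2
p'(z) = -2*z - 4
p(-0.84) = 4.65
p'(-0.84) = -2.32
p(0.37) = 0.38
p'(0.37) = -4.74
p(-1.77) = 5.95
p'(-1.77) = -0.46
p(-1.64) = 5.87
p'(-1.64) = -0.72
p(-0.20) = 2.76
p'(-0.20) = -3.60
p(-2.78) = 5.39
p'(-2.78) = 1.56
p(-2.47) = 5.78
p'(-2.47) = 0.94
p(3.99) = -29.88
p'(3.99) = -11.98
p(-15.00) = -163.00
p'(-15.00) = 26.00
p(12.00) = -190.00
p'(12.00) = -28.00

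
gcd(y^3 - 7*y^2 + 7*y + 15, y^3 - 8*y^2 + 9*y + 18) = y^2 - 2*y - 3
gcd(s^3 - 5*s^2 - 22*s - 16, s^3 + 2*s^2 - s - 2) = s^2 + 3*s + 2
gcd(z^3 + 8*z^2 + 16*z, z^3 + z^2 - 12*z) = z^2 + 4*z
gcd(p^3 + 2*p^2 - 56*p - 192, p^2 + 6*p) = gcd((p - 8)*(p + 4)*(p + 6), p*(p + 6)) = p + 6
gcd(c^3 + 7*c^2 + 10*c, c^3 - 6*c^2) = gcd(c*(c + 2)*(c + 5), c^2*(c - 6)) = c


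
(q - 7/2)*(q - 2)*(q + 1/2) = q^3 - 5*q^2 + 17*q/4 + 7/2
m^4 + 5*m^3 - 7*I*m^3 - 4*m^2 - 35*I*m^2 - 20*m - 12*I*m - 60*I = (m + 5)*(m - 6*I)*(m - 2*I)*(m + I)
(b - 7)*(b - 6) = b^2 - 13*b + 42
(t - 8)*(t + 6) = t^2 - 2*t - 48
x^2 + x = x*(x + 1)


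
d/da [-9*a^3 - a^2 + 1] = a*(-27*a - 2)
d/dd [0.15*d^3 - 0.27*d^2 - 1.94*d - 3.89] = 0.45*d^2 - 0.54*d - 1.94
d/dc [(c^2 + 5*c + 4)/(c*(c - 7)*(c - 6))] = (-c^4 - 10*c^3 + 95*c^2 + 104*c - 168)/(c^2*(c^4 - 26*c^3 + 253*c^2 - 1092*c + 1764))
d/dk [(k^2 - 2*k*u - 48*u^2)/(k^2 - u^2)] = 2*u*(k^2 + 47*k*u + u^2)/(k^4 - 2*k^2*u^2 + u^4)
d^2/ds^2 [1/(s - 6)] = 2/(s - 6)^3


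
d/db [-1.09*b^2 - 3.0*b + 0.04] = -2.18*b - 3.0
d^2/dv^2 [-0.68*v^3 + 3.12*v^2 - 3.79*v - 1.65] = 6.24 - 4.08*v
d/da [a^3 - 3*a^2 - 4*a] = 3*a^2 - 6*a - 4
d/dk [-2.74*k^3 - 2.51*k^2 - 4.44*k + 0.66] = -8.22*k^2 - 5.02*k - 4.44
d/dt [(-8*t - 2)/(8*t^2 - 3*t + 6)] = 2*(32*t^2 + 16*t - 27)/(64*t^4 - 48*t^3 + 105*t^2 - 36*t + 36)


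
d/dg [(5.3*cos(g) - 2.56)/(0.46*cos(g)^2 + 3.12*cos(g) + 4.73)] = (2.438*cos(g)^2 - 2.3552*cos(g) - 33.0562)*sin(g)/(0.2116*cos(g)^4 + 2.8704*cos(g)^3 + 14.086*cos(g)^2 + 29.5152*cos(g) + 22.3729)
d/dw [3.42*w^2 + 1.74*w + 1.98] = 6.84*w + 1.74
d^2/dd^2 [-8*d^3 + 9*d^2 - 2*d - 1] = 18 - 48*d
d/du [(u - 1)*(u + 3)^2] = (u + 3)*(3*u + 1)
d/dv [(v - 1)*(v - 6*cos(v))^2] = (v - 6*cos(v))*(v + (2*v - 2)*(6*sin(v) + 1) - 6*cos(v))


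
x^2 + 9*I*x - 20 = (x + 4*I)*(x + 5*I)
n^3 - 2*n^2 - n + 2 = (n - 2)*(n - 1)*(n + 1)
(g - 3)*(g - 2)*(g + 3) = g^3 - 2*g^2 - 9*g + 18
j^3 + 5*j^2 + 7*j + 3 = (j + 1)^2*(j + 3)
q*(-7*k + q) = -7*k*q + q^2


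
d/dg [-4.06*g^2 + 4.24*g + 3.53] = 4.24 - 8.12*g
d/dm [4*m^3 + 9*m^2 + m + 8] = 12*m^2 + 18*m + 1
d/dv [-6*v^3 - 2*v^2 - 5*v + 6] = -18*v^2 - 4*v - 5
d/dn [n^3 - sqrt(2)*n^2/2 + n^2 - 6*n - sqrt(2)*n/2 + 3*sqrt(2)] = 3*n^2 - sqrt(2)*n + 2*n - 6 - sqrt(2)/2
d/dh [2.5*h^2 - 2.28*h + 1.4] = 5.0*h - 2.28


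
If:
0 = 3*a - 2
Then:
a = 2/3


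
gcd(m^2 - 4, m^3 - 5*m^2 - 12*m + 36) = m - 2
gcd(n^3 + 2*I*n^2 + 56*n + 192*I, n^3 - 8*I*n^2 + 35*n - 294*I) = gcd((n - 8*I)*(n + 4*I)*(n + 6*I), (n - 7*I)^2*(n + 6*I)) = n + 6*I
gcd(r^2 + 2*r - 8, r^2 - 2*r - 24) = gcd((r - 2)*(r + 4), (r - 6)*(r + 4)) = r + 4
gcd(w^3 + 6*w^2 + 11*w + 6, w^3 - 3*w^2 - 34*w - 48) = w^2 + 5*w + 6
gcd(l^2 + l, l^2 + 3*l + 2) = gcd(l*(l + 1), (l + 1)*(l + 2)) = l + 1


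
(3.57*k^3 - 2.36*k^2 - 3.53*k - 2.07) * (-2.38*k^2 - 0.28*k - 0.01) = -8.4966*k^5 + 4.6172*k^4 + 9.0265*k^3 + 5.9386*k^2 + 0.6149*k + 0.0207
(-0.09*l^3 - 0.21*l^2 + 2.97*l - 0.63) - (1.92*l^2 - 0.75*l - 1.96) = -0.09*l^3 - 2.13*l^2 + 3.72*l + 1.33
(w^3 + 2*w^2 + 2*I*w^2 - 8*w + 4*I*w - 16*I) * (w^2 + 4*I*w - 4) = w^5 + 2*w^4 + 6*I*w^4 - 20*w^3 + 12*I*w^3 - 24*w^2 - 56*I*w^2 + 96*w - 16*I*w + 64*I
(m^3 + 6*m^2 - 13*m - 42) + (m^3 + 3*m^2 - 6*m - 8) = 2*m^3 + 9*m^2 - 19*m - 50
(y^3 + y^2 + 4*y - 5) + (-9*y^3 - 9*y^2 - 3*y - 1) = -8*y^3 - 8*y^2 + y - 6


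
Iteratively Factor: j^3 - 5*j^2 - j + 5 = (j + 1)*(j^2 - 6*j + 5) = (j - 1)*(j + 1)*(j - 5)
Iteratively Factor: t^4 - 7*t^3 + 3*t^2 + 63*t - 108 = (t + 3)*(t^3 - 10*t^2 + 33*t - 36) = (t - 4)*(t + 3)*(t^2 - 6*t + 9) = (t - 4)*(t - 3)*(t + 3)*(t - 3)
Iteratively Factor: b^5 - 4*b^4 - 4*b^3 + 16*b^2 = (b)*(b^4 - 4*b^3 - 4*b^2 + 16*b) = b*(b - 2)*(b^3 - 2*b^2 - 8*b) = b*(b - 4)*(b - 2)*(b^2 + 2*b) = b*(b - 4)*(b - 2)*(b + 2)*(b)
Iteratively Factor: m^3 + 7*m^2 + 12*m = (m)*(m^2 + 7*m + 12) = m*(m + 4)*(m + 3)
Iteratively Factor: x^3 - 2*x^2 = (x)*(x^2 - 2*x) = x*(x - 2)*(x)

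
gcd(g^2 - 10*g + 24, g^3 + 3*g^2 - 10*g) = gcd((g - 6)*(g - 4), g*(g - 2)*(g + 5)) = 1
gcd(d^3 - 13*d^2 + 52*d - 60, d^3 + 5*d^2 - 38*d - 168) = d - 6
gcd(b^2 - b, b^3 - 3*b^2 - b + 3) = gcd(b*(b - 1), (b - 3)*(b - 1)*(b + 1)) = b - 1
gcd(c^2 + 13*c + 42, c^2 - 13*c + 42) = 1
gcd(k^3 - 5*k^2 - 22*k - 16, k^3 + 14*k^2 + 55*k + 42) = k + 1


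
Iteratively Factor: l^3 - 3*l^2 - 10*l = (l - 5)*(l^2 + 2*l) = (l - 5)*(l + 2)*(l)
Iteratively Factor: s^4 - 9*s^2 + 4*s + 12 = (s + 3)*(s^3 - 3*s^2 + 4) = (s - 2)*(s + 3)*(s^2 - s - 2) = (s - 2)*(s + 1)*(s + 3)*(s - 2)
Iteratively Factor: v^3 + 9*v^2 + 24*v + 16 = (v + 4)*(v^2 + 5*v + 4) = (v + 1)*(v + 4)*(v + 4)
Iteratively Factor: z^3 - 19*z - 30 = (z - 5)*(z^2 + 5*z + 6) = (z - 5)*(z + 3)*(z + 2)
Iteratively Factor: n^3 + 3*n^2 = (n + 3)*(n^2) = n*(n + 3)*(n)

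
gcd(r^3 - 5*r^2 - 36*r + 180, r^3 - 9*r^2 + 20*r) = r - 5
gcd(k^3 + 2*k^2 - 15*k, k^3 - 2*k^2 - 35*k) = k^2 + 5*k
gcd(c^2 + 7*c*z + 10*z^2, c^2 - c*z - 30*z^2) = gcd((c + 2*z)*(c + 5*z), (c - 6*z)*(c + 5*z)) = c + 5*z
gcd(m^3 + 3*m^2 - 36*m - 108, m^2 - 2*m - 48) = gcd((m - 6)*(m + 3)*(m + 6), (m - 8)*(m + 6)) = m + 6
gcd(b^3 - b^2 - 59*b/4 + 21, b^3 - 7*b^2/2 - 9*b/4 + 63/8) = b^2 - 5*b + 21/4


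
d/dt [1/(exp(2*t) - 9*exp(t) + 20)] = (9 - 2*exp(t))*exp(t)/(exp(2*t) - 9*exp(t) + 20)^2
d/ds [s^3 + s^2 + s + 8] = 3*s^2 + 2*s + 1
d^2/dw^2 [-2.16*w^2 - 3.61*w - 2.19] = -4.32000000000000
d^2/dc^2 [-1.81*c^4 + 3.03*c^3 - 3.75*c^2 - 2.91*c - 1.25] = -21.72*c^2 + 18.18*c - 7.5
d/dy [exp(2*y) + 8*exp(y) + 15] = 2*(exp(y) + 4)*exp(y)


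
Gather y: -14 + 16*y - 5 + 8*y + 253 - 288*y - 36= 198 - 264*y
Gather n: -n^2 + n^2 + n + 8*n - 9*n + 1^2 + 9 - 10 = 0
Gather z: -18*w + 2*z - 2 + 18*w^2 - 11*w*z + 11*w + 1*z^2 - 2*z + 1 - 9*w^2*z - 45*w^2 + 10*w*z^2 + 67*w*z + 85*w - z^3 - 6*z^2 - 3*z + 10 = -27*w^2 + 78*w - z^3 + z^2*(10*w - 5) + z*(-9*w^2 + 56*w - 3) + 9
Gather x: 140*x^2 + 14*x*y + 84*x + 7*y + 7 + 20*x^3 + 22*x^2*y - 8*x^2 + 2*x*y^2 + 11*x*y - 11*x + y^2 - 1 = 20*x^3 + x^2*(22*y + 132) + x*(2*y^2 + 25*y + 73) + y^2 + 7*y + 6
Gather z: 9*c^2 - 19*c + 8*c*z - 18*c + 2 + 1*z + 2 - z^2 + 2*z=9*c^2 - 37*c - z^2 + z*(8*c + 3) + 4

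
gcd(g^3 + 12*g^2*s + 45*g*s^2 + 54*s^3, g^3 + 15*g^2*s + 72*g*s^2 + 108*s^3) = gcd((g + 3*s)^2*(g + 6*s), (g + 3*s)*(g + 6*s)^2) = g^2 + 9*g*s + 18*s^2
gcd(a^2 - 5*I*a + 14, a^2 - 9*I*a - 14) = a - 7*I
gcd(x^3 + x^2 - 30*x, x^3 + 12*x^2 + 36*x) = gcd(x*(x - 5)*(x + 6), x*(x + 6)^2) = x^2 + 6*x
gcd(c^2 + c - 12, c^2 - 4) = 1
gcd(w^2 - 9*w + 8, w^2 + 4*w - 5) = w - 1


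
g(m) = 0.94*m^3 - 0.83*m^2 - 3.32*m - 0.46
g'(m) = 2.82*m^2 - 1.66*m - 3.32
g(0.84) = -3.28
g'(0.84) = -2.72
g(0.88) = -3.38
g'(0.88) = -2.60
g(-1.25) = 0.56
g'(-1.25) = 3.16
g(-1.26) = 0.53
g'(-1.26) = 3.25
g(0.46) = -2.07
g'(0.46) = -3.49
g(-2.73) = -16.71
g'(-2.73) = 22.23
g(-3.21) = -29.45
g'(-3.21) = 31.07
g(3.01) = 7.66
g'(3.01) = 17.23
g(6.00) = 152.78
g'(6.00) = 88.24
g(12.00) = 1464.50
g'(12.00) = 382.84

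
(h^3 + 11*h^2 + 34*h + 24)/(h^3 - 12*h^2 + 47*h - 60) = (h^3 + 11*h^2 + 34*h + 24)/(h^3 - 12*h^2 + 47*h - 60)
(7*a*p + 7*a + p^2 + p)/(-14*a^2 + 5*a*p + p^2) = (p + 1)/(-2*a + p)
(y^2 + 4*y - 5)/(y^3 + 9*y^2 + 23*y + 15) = (y - 1)/(y^2 + 4*y + 3)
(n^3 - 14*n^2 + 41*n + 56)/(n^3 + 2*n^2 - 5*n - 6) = (n^2 - 15*n + 56)/(n^2 + n - 6)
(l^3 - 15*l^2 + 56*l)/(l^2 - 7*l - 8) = l*(l - 7)/(l + 1)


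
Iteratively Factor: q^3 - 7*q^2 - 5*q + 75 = (q - 5)*(q^2 - 2*q - 15) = (q - 5)^2*(q + 3)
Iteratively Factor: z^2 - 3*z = (z)*(z - 3)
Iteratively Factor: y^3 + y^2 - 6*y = (y)*(y^2 + y - 6) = y*(y + 3)*(y - 2)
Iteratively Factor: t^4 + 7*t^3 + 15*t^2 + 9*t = (t + 1)*(t^3 + 6*t^2 + 9*t) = (t + 1)*(t + 3)*(t^2 + 3*t) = t*(t + 1)*(t + 3)*(t + 3)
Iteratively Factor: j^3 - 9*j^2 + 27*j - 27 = (j - 3)*(j^2 - 6*j + 9) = (j - 3)^2*(j - 3)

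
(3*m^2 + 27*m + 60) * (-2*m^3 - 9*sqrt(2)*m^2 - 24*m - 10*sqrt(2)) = -6*m^5 - 54*m^4 - 27*sqrt(2)*m^4 - 243*sqrt(2)*m^3 - 192*m^3 - 570*sqrt(2)*m^2 - 648*m^2 - 1440*m - 270*sqrt(2)*m - 600*sqrt(2)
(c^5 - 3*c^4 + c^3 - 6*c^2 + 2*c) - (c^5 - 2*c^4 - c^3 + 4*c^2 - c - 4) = -c^4 + 2*c^3 - 10*c^2 + 3*c + 4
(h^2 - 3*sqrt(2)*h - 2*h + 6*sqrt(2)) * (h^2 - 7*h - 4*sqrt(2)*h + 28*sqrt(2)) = h^4 - 7*sqrt(2)*h^3 - 9*h^3 + 38*h^2 + 63*sqrt(2)*h^2 - 216*h - 98*sqrt(2)*h + 336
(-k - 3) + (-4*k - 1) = -5*k - 4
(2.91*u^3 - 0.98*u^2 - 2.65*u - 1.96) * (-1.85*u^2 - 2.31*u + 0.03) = -5.3835*u^5 - 4.9091*u^4 + 7.2536*u^3 + 9.7181*u^2 + 4.4481*u - 0.0588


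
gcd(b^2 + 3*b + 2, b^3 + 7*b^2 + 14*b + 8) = b^2 + 3*b + 2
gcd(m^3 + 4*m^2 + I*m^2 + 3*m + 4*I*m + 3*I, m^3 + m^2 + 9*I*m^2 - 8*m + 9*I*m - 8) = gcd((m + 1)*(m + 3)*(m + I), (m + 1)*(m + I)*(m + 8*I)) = m^2 + m*(1 + I) + I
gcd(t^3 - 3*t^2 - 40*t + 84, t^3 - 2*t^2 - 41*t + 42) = t^2 - t - 42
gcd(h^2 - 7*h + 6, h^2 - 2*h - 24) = h - 6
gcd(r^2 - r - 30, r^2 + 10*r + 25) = r + 5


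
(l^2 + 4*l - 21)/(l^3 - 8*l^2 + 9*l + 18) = (l + 7)/(l^2 - 5*l - 6)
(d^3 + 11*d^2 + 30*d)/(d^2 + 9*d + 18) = d*(d + 5)/(d + 3)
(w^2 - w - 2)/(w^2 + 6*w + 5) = (w - 2)/(w + 5)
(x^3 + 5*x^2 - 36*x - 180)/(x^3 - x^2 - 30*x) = (x + 6)/x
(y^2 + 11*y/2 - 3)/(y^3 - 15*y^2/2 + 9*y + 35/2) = (2*y^2 + 11*y - 6)/(2*y^3 - 15*y^2 + 18*y + 35)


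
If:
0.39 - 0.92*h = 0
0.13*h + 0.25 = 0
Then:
No Solution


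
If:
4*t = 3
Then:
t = 3/4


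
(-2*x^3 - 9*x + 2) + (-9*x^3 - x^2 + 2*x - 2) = -11*x^3 - x^2 - 7*x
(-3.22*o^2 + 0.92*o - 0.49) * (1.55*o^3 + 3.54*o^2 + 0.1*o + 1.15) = -4.991*o^5 - 9.9728*o^4 + 2.1753*o^3 - 5.3456*o^2 + 1.009*o - 0.5635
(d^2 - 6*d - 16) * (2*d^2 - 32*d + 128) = 2*d^4 - 44*d^3 + 288*d^2 - 256*d - 2048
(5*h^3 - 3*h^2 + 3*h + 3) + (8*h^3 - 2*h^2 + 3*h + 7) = 13*h^3 - 5*h^2 + 6*h + 10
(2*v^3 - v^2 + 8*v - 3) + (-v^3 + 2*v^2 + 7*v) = v^3 + v^2 + 15*v - 3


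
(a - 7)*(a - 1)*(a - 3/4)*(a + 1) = a^4 - 31*a^3/4 + 17*a^2/4 + 31*a/4 - 21/4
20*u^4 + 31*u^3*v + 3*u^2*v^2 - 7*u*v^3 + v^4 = (-5*u + v)*(-4*u + v)*(u + v)^2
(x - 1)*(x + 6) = x^2 + 5*x - 6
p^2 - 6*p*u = p*(p - 6*u)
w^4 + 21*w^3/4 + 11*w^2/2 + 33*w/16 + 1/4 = (w + 1/4)*(w + 1/2)^2*(w + 4)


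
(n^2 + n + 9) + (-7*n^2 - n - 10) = -6*n^2 - 1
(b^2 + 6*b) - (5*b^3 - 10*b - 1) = -5*b^3 + b^2 + 16*b + 1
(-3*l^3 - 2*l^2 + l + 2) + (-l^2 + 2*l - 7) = -3*l^3 - 3*l^2 + 3*l - 5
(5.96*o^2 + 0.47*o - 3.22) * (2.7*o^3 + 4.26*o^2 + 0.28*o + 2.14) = 16.092*o^5 + 26.6586*o^4 - 5.023*o^3 - 0.831199999999999*o^2 + 0.1042*o - 6.8908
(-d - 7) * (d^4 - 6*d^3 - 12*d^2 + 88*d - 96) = -d^5 - d^4 + 54*d^3 - 4*d^2 - 520*d + 672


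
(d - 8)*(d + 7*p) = d^2 + 7*d*p - 8*d - 56*p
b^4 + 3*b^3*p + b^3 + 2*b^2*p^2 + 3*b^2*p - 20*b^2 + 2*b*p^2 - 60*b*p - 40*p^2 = (b - 4)*(b + 5)*(b + p)*(b + 2*p)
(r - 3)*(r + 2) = r^2 - r - 6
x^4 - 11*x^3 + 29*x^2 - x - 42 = (x - 7)*(x - 3)*(x - 2)*(x + 1)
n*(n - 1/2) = n^2 - n/2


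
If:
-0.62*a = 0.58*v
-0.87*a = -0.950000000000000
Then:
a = 1.09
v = -1.17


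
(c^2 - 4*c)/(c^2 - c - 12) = c/(c + 3)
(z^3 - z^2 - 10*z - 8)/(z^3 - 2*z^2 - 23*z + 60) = (z^2 + 3*z + 2)/(z^2 + 2*z - 15)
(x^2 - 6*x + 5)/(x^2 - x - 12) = (-x^2 + 6*x - 5)/(-x^2 + x + 12)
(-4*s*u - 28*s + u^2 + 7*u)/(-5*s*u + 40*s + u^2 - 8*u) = (4*s*u + 28*s - u^2 - 7*u)/(5*s*u - 40*s - u^2 + 8*u)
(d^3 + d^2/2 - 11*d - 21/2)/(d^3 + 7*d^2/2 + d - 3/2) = (2*d - 7)/(2*d - 1)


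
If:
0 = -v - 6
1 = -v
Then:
No Solution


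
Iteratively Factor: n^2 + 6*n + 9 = (n + 3)*(n + 3)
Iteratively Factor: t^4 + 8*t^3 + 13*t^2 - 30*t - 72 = (t + 4)*(t^3 + 4*t^2 - 3*t - 18) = (t + 3)*(t + 4)*(t^2 + t - 6) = (t - 2)*(t + 3)*(t + 4)*(t + 3)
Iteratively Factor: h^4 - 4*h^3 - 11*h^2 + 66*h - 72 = (h - 2)*(h^3 - 2*h^2 - 15*h + 36) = (h - 3)*(h - 2)*(h^2 + h - 12) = (h - 3)^2*(h - 2)*(h + 4)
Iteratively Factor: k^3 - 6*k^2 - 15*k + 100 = (k - 5)*(k^2 - k - 20) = (k - 5)^2*(k + 4)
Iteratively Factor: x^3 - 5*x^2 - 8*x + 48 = (x - 4)*(x^2 - x - 12) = (x - 4)^2*(x + 3)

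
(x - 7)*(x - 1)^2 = x^3 - 9*x^2 + 15*x - 7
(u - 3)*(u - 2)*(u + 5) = u^3 - 19*u + 30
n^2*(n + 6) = n^3 + 6*n^2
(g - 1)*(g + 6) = g^2 + 5*g - 6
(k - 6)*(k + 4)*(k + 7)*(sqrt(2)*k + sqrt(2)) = sqrt(2)*k^4 + 6*sqrt(2)*k^3 - 33*sqrt(2)*k^2 - 206*sqrt(2)*k - 168*sqrt(2)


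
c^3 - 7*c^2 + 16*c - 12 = (c - 3)*(c - 2)^2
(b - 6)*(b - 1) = b^2 - 7*b + 6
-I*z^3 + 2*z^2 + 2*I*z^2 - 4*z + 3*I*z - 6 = (z - 3)*(z + 2*I)*(-I*z - I)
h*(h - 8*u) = h^2 - 8*h*u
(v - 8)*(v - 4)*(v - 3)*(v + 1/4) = v^4 - 59*v^3/4 + 257*v^2/4 - 79*v - 24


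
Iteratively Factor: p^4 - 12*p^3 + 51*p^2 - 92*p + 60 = (p - 3)*(p^3 - 9*p^2 + 24*p - 20) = (p - 5)*(p - 3)*(p^2 - 4*p + 4) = (p - 5)*(p - 3)*(p - 2)*(p - 2)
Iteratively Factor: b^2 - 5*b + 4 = (b - 4)*(b - 1)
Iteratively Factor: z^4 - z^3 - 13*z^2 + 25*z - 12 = (z - 1)*(z^3 - 13*z + 12) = (z - 3)*(z - 1)*(z^2 + 3*z - 4) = (z - 3)*(z - 1)*(z + 4)*(z - 1)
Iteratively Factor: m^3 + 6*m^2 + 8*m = (m)*(m^2 + 6*m + 8) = m*(m + 2)*(m + 4)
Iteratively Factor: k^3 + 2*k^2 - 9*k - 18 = (k + 2)*(k^2 - 9) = (k + 2)*(k + 3)*(k - 3)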